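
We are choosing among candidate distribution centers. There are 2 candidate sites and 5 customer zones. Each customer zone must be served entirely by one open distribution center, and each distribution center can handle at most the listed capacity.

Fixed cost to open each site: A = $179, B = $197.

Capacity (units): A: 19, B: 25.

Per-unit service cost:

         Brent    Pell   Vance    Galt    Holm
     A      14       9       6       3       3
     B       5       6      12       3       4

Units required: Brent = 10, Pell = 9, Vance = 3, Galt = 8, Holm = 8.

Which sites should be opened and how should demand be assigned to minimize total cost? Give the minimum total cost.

Minimum total cost: 546

Open {A, B}: Brent→B 5·10=50, Pell→B 6·9=54, Vance→A 6·3=18, Galt→A 3·8=24, Holm→A 3·8=24.
Loads: A carries 19/19, B carries 19/25. Service 170; fixed 376; total 546.
Next best feasible plan costs 564.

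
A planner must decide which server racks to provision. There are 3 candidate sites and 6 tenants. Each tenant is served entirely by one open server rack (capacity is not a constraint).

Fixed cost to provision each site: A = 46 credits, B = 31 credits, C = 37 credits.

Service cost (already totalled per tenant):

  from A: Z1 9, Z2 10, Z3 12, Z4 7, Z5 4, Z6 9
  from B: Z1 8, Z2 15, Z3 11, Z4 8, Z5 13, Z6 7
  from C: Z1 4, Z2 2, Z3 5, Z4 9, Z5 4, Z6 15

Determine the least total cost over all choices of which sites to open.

Minimum total cost: 76

For any fixed open set, each tenant goes to its cheapest open site; total = fixed + service.
{C}: Z1→C 4, Z2→C 2, Z3→C 5, Z4→C 9, Z5→C 4, Z6→C 15. Service 39; fixed 37; total 76.
{B}: Z1→B 8, Z2→B 15, Z3→B 11, Z4→B 8, Z5→B 13, Z6→B 7. Service 62; fixed 31; total 93.
{A}: service 51 + fixed 46 = 97
{A, B, C}: service 29 + fixed 114 = 143
No other subset beats 76.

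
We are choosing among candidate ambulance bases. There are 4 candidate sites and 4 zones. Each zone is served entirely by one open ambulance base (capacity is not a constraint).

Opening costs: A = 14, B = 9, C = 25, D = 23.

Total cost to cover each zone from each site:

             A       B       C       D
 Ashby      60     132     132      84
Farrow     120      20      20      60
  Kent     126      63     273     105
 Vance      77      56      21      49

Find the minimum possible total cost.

For any fixed open set, each zone goes to its cheapest open site; total = fixed + service.
{A, B, C}: Ashby→A 60, Farrow→B 20, Kent→B 63, Vance→C 21. Service 164; fixed 48; total 212.
{A, B}: service 199 + fixed 23 = 222
{A, B, C, D}: Ashby→A 60, Farrow→B 20, Kent→B 63, Vance→C 21. Service 164; fixed 71; total 235.
{B}: service 271 + fixed 9 = 280
No other subset beats 212.

Minimum total cost: 212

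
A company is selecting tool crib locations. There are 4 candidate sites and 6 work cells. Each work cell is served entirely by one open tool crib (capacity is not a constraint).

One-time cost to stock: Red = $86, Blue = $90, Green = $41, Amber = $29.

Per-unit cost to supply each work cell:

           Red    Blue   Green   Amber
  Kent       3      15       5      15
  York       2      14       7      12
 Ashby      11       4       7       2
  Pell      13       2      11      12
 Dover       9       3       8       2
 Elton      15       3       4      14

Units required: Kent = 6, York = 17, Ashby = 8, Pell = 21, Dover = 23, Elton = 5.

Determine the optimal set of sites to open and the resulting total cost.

For any fixed open set, each work cell goes to its cheapest open site; total = fixed + service.
{Red, Blue, Amber}: Kent→Red 3·6=18, York→Red 2·17=34, Ashby→Amber 2·8=16, Pell→Blue 2·21=42, Dover→Amber 2·23=46, Elton→Blue 3·5=15. Service 171; fixed 205; total 376.
{Red, Blue}: Kent→Red 3·6=18, York→Red 2·17=34, Ashby→Blue 4·8=32, Pell→Blue 2·21=42, Dover→Blue 3·23=69, Elton→Blue 3·5=15. Service 210; fixed 176; total 386.
{Red, Blue, Green, Amber}: service 171 + fixed 246 = 417
{Amber}: Kent→Amber 15·6=90, York→Amber 12·17=204, Ashby→Amber 2·8=16, Pell→Amber 12·21=252, Dover→Amber 2·23=46, Elton→Amber 14·5=70. Service 678; fixed 29; total 707.
No other subset beats 376.

Open Red, Blue and Amber; minimum total cost 376.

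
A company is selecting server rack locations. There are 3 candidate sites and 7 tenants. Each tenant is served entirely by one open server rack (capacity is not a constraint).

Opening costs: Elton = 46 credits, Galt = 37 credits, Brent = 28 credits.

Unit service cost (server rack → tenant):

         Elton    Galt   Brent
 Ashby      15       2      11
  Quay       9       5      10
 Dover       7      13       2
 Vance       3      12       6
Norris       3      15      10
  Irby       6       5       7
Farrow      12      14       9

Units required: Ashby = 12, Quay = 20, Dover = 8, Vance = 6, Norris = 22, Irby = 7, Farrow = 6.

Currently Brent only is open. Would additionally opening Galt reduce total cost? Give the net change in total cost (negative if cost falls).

Yes — net change −185 (cost falls by 185).

Current service cost with {Brent}: 707.
Adding Galt: each tenant re-picks its cheapest; new service cost 485, saving 222.
Extra fixed cost: 37. Net change = 37 − 222 = -185.
(Totals: 735 → 550.)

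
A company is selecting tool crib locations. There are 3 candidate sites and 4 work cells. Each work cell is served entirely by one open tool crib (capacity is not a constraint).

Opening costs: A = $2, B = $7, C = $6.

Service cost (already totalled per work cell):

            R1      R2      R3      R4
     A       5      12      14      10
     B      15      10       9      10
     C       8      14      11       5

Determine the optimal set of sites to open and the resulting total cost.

Open A and C; minimum total cost 41.

For any fixed open set, each work cell goes to its cheapest open site; total = fixed + service.
{A, C}: R1→A 5, R2→A 12, R3→C 11, R4→C 5. Service 33; fixed 8; total 41.
{A}: R1→A 5, R2→A 12, R3→A 14, R4→A 10. Service 41; fixed 2; total 43.
{A, B}: service 34 + fixed 9 = 43
{A, B, C}: service 29 + fixed 15 = 44
No other subset beats 41.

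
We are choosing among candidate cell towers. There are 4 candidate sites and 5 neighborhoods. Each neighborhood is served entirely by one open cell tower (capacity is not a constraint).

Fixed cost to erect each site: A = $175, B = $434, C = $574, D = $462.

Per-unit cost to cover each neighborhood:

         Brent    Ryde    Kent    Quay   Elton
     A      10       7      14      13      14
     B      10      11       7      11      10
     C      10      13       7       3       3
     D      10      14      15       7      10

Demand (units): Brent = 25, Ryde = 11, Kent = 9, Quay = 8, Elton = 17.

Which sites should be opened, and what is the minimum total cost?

Open A only; minimum total cost 970.

For any fixed open set, each neighborhood goes to its cheapest open site; total = fixed + service.
{A}: Brent→A 10·25=250, Ryde→A 7·11=77, Kent→A 14·9=126, Quay→A 13·8=104, Elton→A 14·17=238. Service 795; fixed 175; total 970.
{C}: service 531 + fixed 574 = 1105
{B}: service 692 + fixed 434 = 1126
{A, B, C, D}: service 465 + fixed 1645 = 2110
(All 15 nonempty subsets were checked; A only is lowest.)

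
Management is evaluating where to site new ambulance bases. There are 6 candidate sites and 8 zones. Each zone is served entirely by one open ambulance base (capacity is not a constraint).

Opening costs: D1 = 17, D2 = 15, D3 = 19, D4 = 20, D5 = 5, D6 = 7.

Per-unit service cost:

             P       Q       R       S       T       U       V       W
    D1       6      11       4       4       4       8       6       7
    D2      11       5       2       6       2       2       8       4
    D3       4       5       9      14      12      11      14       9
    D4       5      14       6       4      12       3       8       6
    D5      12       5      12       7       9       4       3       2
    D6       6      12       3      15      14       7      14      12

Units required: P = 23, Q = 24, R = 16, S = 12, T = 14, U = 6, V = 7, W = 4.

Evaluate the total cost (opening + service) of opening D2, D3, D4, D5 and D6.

Total cost: 427

Each zone is assigned to its cheapest site among the open ones.
{D2, D3, D4, D5, D6}: P→D3 4·23=92, Q→D2 5·24=120, R→D2 2·16=32, S→D4 4·12=48, T→D2 2·14=28, U→D2 2·6=12, V→D5 3·7=21, W→D5 2·4=8. Service 361; fixed 66; total 427.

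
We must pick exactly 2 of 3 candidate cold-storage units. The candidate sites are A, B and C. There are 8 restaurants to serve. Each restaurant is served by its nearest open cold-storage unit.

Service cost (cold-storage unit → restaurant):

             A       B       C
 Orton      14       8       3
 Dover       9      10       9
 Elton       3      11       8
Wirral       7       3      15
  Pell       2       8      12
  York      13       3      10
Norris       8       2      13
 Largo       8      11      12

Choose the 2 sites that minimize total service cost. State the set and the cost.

With exactly 2 open, each restaurant uses its cheapest among the chosen.
{A, B}: Orton→B 8, Dover→A 9, Elton→A 3, Wirral→B 3, Pell→A 2, York→B 3, Norris→B 2, Largo→A 8. Service cost 38.
{B, C}: service cost 47
{A, C}: service cost 50
Among all 3 size-2 choices, {A, B} is lowest.

Choose A and B; total service cost 38.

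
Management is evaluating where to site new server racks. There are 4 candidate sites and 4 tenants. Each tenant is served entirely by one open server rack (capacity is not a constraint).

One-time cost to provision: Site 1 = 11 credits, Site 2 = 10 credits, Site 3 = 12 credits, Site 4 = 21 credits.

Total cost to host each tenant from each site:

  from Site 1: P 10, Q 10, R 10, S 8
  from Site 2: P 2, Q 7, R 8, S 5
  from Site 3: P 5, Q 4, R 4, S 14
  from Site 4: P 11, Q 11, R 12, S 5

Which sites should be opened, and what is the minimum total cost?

Open Site 2 only; minimum total cost 32.

For any fixed open set, each tenant goes to its cheapest open site; total = fixed + service.
{Site 2}: P→Site 2 2, Q→Site 2 7, R→Site 2 8, S→Site 2 5. Service 22; fixed 10; total 32.
{Site 2, Site 3}: P→Site 2 2, Q→Site 3 4, R→Site 3 4, S→Site 2 5. Service 15; fixed 22; total 37.
{Site 3}: P→Site 3 5, Q→Site 3 4, R→Site 3 4, S→Site 3 14. Service 27; fixed 12; total 39.
{Site 1, Site 2, Site 3, Site 4}: P→Site 2 2, Q→Site 3 4, R→Site 3 4, S→Site 2 5. Service 15; fixed 54; total 69.
(All 15 nonempty subsets were checked; Site 2 only is lowest.)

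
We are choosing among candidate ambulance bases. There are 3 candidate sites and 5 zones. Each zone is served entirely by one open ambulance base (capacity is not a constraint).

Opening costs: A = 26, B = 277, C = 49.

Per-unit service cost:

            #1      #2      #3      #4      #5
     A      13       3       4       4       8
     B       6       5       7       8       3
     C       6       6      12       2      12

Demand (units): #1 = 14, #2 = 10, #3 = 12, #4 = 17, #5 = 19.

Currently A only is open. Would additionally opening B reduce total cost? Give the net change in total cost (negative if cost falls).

Current service cost with {A}: 480.
Adding B: each zone re-picks its cheapest; new service cost 287, saving 193.
Extra fixed cost: 277. Net change = 277 − 193 = 84.
(Totals: 506 → 590.)

No — net change +84 (cost rises by 84).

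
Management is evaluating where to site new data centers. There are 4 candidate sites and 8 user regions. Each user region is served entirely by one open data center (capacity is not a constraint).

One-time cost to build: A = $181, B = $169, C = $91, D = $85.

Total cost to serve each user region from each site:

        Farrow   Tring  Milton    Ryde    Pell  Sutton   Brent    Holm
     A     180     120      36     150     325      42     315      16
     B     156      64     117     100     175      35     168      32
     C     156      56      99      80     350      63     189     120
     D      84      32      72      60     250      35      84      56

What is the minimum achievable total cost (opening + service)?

Minimum total cost: 758

For any fixed open set, each user region goes to its cheapest open site; total = fixed + service.
{D}: Farrow→D 84, Tring→D 32, Milton→D 72, Ryde→D 60, Pell→D 250, Sutton→D 35, Brent→D 84, Holm→D 56. Service 673; fixed 85; total 758.
{B, D}: service 574 + fixed 254 = 828
{C, D}: service 673 + fixed 176 = 849
{A, B, C, D}: Farrow→D 84, Tring→D 32, Milton→A 36, Ryde→D 60, Pell→B 175, Sutton→B 35, Brent→D 84, Holm→A 16. Service 522; fixed 526; total 1048.
No other subset beats 758.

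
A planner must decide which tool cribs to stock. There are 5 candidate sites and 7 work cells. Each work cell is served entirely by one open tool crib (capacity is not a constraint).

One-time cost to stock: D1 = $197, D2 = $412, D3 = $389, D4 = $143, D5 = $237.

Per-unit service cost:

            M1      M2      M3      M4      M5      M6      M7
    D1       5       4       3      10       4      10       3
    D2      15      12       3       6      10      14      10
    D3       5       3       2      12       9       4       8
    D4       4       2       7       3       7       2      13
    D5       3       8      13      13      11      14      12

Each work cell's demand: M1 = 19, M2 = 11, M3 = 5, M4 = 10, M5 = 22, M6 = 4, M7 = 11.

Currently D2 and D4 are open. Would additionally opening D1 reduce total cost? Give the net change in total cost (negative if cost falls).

Current service cost with {D2, D4}: 415.
Adding D1: each work cell re-picks its cheapest; new service cost 272, saving 143.
Extra fixed cost: 197. Net change = 197 − 143 = 54.
(Totals: 970 → 1024.)

No — net change +54 (cost rises by 54).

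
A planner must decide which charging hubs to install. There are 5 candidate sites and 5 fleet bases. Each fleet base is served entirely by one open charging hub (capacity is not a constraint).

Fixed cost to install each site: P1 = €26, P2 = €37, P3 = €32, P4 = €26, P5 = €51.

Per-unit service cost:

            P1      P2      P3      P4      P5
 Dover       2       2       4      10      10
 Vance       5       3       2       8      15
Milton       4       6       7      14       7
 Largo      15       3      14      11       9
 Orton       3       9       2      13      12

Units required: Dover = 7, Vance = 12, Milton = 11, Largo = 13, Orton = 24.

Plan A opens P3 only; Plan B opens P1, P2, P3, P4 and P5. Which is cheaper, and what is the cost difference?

Plan A: {P3}: Dover→P3 4·7=28, Vance→P3 2·12=24, Milton→P3 7·11=77, Largo→P3 14·13=182, Orton→P3 2·24=48. Service 359; fixed 32; total 391.
Plan B: {P1, P2, P3, P4, P5}: Dover→P1 2·7=14, Vance→P3 2·12=24, Milton→P1 4·11=44, Largo→P2 3·13=39, Orton→P3 2·24=48. Service 169; fixed 172; total 341.
Difference: |391 − 341| = 50.

Plan B is cheaper by 50.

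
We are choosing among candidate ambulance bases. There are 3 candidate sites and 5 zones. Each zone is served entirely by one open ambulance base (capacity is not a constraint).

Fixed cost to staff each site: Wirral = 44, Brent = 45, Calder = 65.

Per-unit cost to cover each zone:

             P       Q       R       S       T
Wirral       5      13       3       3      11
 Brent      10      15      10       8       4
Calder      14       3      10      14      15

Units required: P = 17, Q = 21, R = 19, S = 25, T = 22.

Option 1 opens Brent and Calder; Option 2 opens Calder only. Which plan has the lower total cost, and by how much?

Option 1: {Brent, Calder}: P→Brent 10·17=170, Q→Calder 3·21=63, R→Brent 10·19=190, S→Brent 8·25=200, T→Brent 4·22=88. Service 711; fixed 110; total 821.
Option 2: {Calder}: P→Calder 14·17=238, Q→Calder 3·21=63, R→Calder 10·19=190, S→Calder 14·25=350, T→Calder 15·22=330. Service 1171; fixed 65; total 1236.
Difference: |821 − 1236| = 415.

Option 1 is cheaper by 415.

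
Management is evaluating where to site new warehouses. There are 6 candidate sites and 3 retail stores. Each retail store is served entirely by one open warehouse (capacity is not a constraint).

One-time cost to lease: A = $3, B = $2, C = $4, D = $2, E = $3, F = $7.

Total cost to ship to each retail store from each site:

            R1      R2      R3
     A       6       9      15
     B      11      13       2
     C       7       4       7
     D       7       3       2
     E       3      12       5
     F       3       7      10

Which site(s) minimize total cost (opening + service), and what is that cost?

For any fixed open set, each retail store goes to its cheapest open site; total = fixed + service.
{D, E}: R1→E 3, R2→D 3, R3→D 2. Service 8; fixed 5; total 13.
{D}: service 12 + fixed 2 = 14
{B, D, E}: R1→E 3, R2→D 3, R3→B 2. Service 8; fixed 7; total 15.
{A, B, C, D, E, F}: R1→E 3, R2→D 3, R3→B 2. Service 8; fixed 21; total 29.
No other subset beats 13.

Open D and E; minimum total cost 13.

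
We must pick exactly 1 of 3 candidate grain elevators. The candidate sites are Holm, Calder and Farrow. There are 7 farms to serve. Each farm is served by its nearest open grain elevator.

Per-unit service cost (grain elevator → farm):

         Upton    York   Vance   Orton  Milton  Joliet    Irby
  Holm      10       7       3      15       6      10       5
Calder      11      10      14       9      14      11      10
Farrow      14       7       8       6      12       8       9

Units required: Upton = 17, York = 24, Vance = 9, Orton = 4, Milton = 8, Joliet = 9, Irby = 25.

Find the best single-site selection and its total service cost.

Choose Holm only; total service cost 688.

With exactly 1 open, each farm uses its cheapest among the chosen.
{Holm}: Upton→Holm 10·17=170, York→Holm 7·24=168, Vance→Holm 3·9=27, Orton→Holm 15·4=60, Milton→Holm 6·8=48, Joliet→Holm 10·9=90, Irby→Holm 5·25=125. Service cost 688.
{Farrow}: service cost 895
{Calder}: service cost 1050
Among all 3 size-1 choices, {Holm} is lowest.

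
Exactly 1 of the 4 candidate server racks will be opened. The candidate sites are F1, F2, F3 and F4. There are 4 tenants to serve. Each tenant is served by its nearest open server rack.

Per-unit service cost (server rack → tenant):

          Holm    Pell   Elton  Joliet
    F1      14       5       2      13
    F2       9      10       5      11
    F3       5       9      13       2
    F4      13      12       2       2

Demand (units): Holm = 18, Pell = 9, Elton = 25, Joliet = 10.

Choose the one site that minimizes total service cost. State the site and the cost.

Choose F4 only; total service cost 412.

With exactly 1 open, each tenant uses its cheapest among the chosen.
{F4}: Holm→F4 13·18=234, Pell→F4 12·9=108, Elton→F4 2·25=50, Joliet→F4 2·10=20. Service cost 412.
{F1}: service cost 477
{F2}: service cost 487
Among all 4 size-1 choices, {F4} is lowest.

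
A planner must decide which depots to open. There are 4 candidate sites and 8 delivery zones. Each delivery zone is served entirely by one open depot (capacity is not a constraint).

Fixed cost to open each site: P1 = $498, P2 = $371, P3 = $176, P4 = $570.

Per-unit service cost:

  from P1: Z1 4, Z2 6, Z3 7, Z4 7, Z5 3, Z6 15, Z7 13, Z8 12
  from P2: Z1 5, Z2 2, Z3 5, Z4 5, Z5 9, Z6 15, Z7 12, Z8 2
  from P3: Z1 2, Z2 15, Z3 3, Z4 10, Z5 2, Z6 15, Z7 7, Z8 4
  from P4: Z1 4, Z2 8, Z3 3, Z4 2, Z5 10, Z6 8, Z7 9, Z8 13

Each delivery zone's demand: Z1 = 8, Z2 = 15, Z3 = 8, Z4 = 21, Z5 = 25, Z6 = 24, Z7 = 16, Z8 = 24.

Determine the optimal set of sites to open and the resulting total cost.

For any fixed open set, each delivery zone goes to its cheapest open site; total = fixed + service.
{P3}: Z1→P3 2·8=16, Z2→P3 15·15=225, Z3→P3 3·8=24, Z4→P3 10·21=210, Z5→P3 2·25=50, Z6→P3 15·24=360, Z7→P3 7·16=112, Z8→P3 4·24=96. Service 1093; fixed 176; total 1269.
{P2, P3}: Z1→P3 2·8=16, Z2→P2 2·15=30, Z3→P3 3·8=24, Z4→P2 5·21=105, Z5→P3 2·25=50, Z6→P2 15·24=360, Z7→P3 7·16=112, Z8→P2 2·24=48. Service 745; fixed 547; total 1292.
{P3, P4}: service 652 + fixed 746 = 1398
{P1, P2, P3, P4}: service 514 + fixed 1615 = 2129
(All 15 nonempty subsets were checked; P3 only is lowest.)

Open P3 only; minimum total cost 1269.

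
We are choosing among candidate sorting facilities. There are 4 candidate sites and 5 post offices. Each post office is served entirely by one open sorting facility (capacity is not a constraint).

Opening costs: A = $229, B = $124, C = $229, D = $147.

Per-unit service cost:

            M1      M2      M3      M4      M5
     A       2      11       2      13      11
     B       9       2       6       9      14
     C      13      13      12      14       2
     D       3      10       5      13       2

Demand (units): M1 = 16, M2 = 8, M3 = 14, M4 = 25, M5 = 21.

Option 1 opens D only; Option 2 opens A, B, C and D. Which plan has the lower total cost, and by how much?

Option 1 is cheaper by 360.

Option 1: {D}: M1→D 3·16=48, M2→D 10·8=80, M3→D 5·14=70, M4→D 13·25=325, M5→D 2·21=42. Service 565; fixed 147; total 712.
Option 2: {A, B, C, D}: M1→A 2·16=32, M2→B 2·8=16, M3→A 2·14=28, M4→B 9·25=225, M5→C 2·21=42. Service 343; fixed 729; total 1072.
Difference: |712 − 1072| = 360.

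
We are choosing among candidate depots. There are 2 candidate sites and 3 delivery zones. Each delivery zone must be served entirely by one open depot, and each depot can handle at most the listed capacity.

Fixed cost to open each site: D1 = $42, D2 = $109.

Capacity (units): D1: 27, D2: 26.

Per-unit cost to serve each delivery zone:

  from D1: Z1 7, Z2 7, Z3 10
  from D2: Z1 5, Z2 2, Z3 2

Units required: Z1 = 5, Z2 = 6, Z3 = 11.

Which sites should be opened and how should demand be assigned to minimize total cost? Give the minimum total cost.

Open {D2}: Z1→D2 5·5=25, Z2→D2 2·6=12, Z3→D2 2·11=22.
Loads: D2 carries 22/26. Service 59; fixed 109; total 168.
Next best feasible plan costs 210.

Minimum total cost: 168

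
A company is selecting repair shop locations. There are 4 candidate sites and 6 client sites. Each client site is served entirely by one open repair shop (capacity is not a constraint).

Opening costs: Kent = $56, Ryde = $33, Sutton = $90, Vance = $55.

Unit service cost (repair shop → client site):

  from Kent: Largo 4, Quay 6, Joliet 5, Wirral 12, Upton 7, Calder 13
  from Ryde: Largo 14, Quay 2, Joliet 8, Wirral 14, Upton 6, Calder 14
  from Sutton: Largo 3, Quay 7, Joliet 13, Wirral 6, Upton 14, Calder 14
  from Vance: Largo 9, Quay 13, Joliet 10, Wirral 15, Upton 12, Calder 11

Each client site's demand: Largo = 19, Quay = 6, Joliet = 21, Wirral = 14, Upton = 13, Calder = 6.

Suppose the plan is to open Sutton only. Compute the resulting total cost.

Total cost: 812

Each client site is assigned to its cheapest site among the open ones.
{Sutton}: Largo→Sutton 3·19=57, Quay→Sutton 7·6=42, Joliet→Sutton 13·21=273, Wirral→Sutton 6·14=84, Upton→Sutton 14·13=182, Calder→Sutton 14·6=84. Service 722; fixed 90; total 812.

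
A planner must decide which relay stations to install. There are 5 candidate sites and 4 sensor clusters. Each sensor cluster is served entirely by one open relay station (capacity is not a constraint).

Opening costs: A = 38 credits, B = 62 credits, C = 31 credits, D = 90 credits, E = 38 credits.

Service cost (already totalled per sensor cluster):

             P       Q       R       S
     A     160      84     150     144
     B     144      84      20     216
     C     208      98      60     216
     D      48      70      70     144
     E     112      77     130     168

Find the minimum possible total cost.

For any fixed open set, each sensor cluster goes to its cheapest open site; total = fixed + service.
{D}: P→D 48, Q→D 70, R→D 70, S→D 144. Service 332; fixed 90; total 422.
{B, D}: P→D 48, Q→D 70, R→B 20, S→D 144. Service 282; fixed 152; total 434.
{C, D}: P→D 48, Q→D 70, R→C 60, S→D 144. Service 322; fixed 121; total 443.
{A, B, C, D, E}: service 282 + fixed 259 = 541
No other subset beats 422.

Minimum total cost: 422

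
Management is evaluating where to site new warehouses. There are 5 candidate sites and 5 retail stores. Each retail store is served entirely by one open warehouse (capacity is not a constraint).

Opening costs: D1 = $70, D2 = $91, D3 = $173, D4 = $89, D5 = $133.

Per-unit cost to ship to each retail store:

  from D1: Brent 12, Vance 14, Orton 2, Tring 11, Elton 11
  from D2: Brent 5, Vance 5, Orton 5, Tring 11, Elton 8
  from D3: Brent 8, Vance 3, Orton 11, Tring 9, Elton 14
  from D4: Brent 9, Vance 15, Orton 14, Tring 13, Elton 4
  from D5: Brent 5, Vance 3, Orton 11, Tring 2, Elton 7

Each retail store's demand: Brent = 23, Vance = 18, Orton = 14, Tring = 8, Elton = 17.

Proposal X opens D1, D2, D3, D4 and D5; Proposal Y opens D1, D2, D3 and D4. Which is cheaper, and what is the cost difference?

Proposal Y is cheaper by 77.

Proposal X: {D1, D2, D3, D4, D5}: Brent→D2 5·23=115, Vance→D3 3·18=54, Orton→D1 2·14=28, Tring→D5 2·8=16, Elton→D4 4·17=68. Service 281; fixed 556; total 837.
Proposal Y: {D1, D2, D3, D4}: Brent→D2 5·23=115, Vance→D3 3·18=54, Orton→D1 2·14=28, Tring→D3 9·8=72, Elton→D4 4·17=68. Service 337; fixed 423; total 760.
Difference: |837 − 760| = 77.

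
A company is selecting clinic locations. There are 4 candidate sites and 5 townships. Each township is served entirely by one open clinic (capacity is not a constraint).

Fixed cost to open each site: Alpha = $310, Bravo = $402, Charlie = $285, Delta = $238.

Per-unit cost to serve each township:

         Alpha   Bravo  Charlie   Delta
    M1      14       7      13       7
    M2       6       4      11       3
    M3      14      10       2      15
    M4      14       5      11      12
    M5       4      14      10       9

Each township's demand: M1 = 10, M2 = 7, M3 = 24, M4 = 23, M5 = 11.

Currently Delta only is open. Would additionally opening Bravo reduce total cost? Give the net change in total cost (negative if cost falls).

Current service cost with {Delta}: 826.
Adding Bravo: each township re-picks its cheapest; new service cost 545, saving 281.
Extra fixed cost: 402. Net change = 402 − 281 = 121.
(Totals: 1064 → 1185.)

No — net change +121 (cost rises by 121).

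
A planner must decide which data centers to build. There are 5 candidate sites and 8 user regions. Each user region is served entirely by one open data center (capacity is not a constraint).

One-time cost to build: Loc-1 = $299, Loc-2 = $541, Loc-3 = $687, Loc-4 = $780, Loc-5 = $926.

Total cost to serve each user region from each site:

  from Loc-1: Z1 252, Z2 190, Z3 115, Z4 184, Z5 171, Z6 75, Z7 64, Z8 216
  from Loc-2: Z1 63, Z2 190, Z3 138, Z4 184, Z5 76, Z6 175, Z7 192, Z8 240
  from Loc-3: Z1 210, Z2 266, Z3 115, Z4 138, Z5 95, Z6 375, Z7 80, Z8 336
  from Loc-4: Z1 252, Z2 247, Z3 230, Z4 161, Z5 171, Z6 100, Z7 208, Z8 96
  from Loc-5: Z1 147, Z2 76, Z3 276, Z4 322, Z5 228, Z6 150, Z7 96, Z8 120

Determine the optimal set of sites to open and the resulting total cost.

Open Loc-1 only; minimum total cost 1566.

For any fixed open set, each user region goes to its cheapest open site; total = fixed + service.
{Loc-1}: Z1→Loc-1 252, Z2→Loc-1 190, Z3→Loc-1 115, Z4→Loc-1 184, Z5→Loc-1 171, Z6→Loc-1 75, Z7→Loc-1 64, Z8→Loc-1 216. Service 1267; fixed 299; total 1566.
{Loc-2}: Z1→Loc-2 63, Z2→Loc-2 190, Z3→Loc-2 138, Z4→Loc-2 184, Z5→Loc-2 76, Z6→Loc-2 175, Z7→Loc-2 192, Z8→Loc-2 240. Service 1258; fixed 541; total 1799.
{Loc-1, Loc-2}: Z1→Loc-2 63, Z2→Loc-1 190, Z3→Loc-1 115, Z4→Loc-1 184, Z5→Loc-2 76, Z6→Loc-1 75, Z7→Loc-1 64, Z8→Loc-1 216. Service 983; fixed 840; total 1823.
{Loc-1, Loc-2, Loc-3, Loc-4, Loc-5}: service 703 + fixed 3233 = 3936
No other subset beats 1566.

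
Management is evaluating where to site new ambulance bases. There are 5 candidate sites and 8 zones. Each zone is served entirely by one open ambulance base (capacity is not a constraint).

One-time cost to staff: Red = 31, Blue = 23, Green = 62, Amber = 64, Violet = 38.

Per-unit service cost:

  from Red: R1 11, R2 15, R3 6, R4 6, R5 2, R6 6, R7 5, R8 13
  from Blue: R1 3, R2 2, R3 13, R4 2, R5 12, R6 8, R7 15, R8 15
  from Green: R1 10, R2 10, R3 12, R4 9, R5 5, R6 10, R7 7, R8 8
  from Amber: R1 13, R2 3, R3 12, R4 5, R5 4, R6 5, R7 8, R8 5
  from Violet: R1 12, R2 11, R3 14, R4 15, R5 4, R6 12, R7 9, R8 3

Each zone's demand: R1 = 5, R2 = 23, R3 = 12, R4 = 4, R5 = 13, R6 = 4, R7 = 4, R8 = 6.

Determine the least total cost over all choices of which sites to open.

For any fixed open set, each zone goes to its cheapest open site; total = fixed + service.
{Red, Blue, Violet}: R1→Blue 3·5=15, R2→Blue 2·23=46, R3→Red 6·12=72, R4→Blue 2·4=8, R5→Red 2·13=26, R6→Red 6·4=24, R7→Red 5·4=20, R8→Violet 3·6=18. Service 229; fixed 92; total 321.
{Red, Blue}: service 289 + fixed 54 = 343
{Red, Blue, Amber}: R1→Blue 3·5=15, R2→Blue 2·23=46, R3→Red 6·12=72, R4→Blue 2·4=8, R5→Red 2·13=26, R6→Amber 5·4=20, R7→Red 5·4=20, R8→Amber 5·6=30. Service 237; fixed 118; total 355.
{Red, Blue, Green, Amber, Violet}: service 225 + fixed 218 = 443
No other subset beats 321.

Minimum total cost: 321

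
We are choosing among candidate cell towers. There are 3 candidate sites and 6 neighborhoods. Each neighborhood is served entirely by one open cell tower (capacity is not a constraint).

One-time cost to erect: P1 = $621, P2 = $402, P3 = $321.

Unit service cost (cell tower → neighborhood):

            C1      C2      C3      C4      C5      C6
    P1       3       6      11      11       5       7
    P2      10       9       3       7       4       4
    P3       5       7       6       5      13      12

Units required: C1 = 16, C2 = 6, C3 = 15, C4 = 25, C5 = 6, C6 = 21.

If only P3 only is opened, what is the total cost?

Total cost: 988

Each neighborhood is assigned to its cheapest site among the open ones.
{P3}: C1→P3 5·16=80, C2→P3 7·6=42, C3→P3 6·15=90, C4→P3 5·25=125, C5→P3 13·6=78, C6→P3 12·21=252. Service 667; fixed 321; total 988.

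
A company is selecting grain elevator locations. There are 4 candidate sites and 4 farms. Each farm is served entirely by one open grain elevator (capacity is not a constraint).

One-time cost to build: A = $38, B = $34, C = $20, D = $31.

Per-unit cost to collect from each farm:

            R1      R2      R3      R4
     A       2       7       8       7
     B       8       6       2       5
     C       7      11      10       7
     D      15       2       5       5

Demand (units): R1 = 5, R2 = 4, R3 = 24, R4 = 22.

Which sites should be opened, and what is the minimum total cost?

For any fixed open set, each farm goes to its cheapest open site; total = fixed + service.
{B}: R1→B 8·5=40, R2→B 6·4=24, R3→B 2·24=48, R4→B 5·22=110. Service 222; fixed 34; total 256.
{A, B}: service 192 + fixed 72 = 264
{B, C}: service 217 + fixed 54 = 271
{A, B, C, D}: R1→A 2·5=10, R2→D 2·4=8, R3→B 2·24=48, R4→B 5·22=110. Service 176; fixed 123; total 299.
(All 15 nonempty subsets were checked; B only is lowest.)

Open B only; minimum total cost 256.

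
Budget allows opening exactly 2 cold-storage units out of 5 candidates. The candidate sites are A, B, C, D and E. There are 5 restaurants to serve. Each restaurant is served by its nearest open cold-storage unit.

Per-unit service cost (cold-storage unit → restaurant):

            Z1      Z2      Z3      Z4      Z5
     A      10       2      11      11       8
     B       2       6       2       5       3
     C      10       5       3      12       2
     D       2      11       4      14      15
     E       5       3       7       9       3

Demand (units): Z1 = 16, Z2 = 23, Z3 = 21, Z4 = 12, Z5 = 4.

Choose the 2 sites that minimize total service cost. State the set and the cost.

With exactly 2 open, each restaurant uses its cheapest among the chosen.
{A, B}: Z1→B 2·16=32, Z2→A 2·23=46, Z3→B 2·21=42, Z4→B 5·12=60, Z5→B 3·4=12. Service cost 192.
{B, E}: service cost 215
{B, C}: service cost 257
Among all 10 size-2 choices, {A, B} is lowest.

Choose A and B; total service cost 192.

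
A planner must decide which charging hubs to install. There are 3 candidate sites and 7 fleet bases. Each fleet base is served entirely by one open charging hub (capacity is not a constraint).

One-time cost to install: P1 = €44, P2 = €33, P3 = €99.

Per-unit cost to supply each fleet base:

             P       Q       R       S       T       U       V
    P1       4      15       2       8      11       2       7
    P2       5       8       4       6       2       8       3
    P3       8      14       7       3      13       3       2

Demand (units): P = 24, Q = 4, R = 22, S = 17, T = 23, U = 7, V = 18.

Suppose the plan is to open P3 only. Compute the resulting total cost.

Total cost: 908

Each fleet base is assigned to its cheapest site among the open ones.
{P3}: P→P3 8·24=192, Q→P3 14·4=56, R→P3 7·22=154, S→P3 3·17=51, T→P3 13·23=299, U→P3 3·7=21, V→P3 2·18=36. Service 809; fixed 99; total 908.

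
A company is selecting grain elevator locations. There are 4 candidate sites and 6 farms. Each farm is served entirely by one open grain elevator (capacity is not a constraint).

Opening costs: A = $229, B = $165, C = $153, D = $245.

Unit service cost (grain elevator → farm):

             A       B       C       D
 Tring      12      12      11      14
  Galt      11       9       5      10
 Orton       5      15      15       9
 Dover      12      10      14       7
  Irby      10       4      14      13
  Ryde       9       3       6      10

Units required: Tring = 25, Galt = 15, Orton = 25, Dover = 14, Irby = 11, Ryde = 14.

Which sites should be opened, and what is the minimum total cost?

For any fixed open set, each farm goes to its cheapest open site; total = fixed + service.
{A, B}: Tring→A 12·25=300, Galt→B 9·15=135, Orton→A 5·25=125, Dover→B 10·14=140, Irby→B 4·11=44, Ryde→B 3·14=42. Service 786; fixed 394; total 1180.
{B}: Tring→B 12·25=300, Galt→B 9·15=135, Orton→B 15·25=375, Dover→B 10·14=140, Irby→B 4·11=44, Ryde→B 3·14=42. Service 1036; fixed 165; total 1201.
{A, C}: service 837 + fixed 382 = 1219
{A, B, C, D}: service 659 + fixed 792 = 1451
(All 15 nonempty subsets were checked; A and B is lowest.)

Open A and B; minimum total cost 1180.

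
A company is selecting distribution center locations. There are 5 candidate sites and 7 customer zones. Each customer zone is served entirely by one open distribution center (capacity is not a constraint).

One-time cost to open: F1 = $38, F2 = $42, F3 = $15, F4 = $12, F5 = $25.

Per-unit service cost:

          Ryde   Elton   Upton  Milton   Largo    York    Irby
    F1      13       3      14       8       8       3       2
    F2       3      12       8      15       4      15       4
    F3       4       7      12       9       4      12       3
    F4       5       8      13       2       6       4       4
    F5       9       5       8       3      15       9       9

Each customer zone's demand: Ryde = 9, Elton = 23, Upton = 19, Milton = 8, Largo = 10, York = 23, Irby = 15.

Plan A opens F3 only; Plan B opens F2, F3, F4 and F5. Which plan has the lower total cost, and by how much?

Plan B is cheaper by 292.

Plan A: {F3}: Ryde→F3 4·9=36, Elton→F3 7·23=161, Upton→F3 12·19=228, Milton→F3 9·8=72, Largo→F3 4·10=40, York→F3 12·23=276, Irby→F3 3·15=45. Service 858; fixed 15; total 873.
Plan B: {F2, F3, F4, F5}: Ryde→F2 3·9=27, Elton→F5 5·23=115, Upton→F2 8·19=152, Milton→F4 2·8=16, Largo→F2 4·10=40, York→F4 4·23=92, Irby→F3 3·15=45. Service 487; fixed 94; total 581.
Difference: |873 − 581| = 292.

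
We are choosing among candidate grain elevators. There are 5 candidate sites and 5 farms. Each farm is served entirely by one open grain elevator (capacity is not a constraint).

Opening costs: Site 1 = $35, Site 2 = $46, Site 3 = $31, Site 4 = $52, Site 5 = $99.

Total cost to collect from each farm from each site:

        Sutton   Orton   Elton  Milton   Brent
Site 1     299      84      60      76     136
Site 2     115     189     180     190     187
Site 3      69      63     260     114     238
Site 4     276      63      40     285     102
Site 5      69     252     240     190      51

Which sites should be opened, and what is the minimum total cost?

For any fixed open set, each farm goes to its cheapest open site; total = fixed + service.
{Site 1, Site 3, Site 4}: Sutton→Site 3 69, Orton→Site 3 63, Elton→Site 4 40, Milton→Site 1 76, Brent→Site 4 102. Service 350; fixed 118; total 468.
{Site 1, Site 3}: service 404 + fixed 66 = 470
{Site 3, Site 4}: Sutton→Site 3 69, Orton→Site 3 63, Elton→Site 4 40, Milton→Site 3 114, Brent→Site 4 102. Service 388; fixed 83; total 471.
{Site 1, Site 2, Site 3, Site 4, Site 5}: Sutton→Site 3 69, Orton→Site 3 63, Elton→Site 4 40, Milton→Site 1 76, Brent→Site 5 51. Service 299; fixed 263; total 562.
No other subset beats 468.

Open Site 1, Site 3 and Site 4; minimum total cost 468.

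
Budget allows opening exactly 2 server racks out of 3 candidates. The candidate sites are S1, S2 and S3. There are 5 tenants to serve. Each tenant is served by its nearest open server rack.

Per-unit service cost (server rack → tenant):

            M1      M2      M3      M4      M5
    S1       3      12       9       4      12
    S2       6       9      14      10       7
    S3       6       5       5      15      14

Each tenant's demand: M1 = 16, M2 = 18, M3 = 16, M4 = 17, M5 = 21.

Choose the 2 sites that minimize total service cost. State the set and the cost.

Choose S1 and S3; total service cost 538.

With exactly 2 open, each tenant uses its cheapest among the chosen.
{S1, S3}: M1→S1 3·16=48, M2→S3 5·18=90, M3→S3 5·16=80, M4→S1 4·17=68, M5→S1 12·21=252. Service cost 538.
{S1, S2}: service cost 569
{S2, S3}: service cost 583
Among all 3 size-2 choices, {S1, S3} is lowest.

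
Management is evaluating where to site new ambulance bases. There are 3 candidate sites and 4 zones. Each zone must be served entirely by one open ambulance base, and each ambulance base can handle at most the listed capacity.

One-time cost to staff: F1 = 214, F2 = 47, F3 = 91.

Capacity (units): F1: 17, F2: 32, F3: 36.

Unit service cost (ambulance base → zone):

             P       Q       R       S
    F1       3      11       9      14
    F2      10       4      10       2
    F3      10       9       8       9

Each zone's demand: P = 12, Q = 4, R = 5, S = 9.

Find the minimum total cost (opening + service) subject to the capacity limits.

Open {F2}: P→F2 10·12=120, Q→F2 4·4=16, R→F2 10·5=50, S→F2 2·9=18.
Loads: F2 carries 30/32. Service 204; fixed 47; total 251.
Next best feasible plan costs 332.

Minimum total cost: 251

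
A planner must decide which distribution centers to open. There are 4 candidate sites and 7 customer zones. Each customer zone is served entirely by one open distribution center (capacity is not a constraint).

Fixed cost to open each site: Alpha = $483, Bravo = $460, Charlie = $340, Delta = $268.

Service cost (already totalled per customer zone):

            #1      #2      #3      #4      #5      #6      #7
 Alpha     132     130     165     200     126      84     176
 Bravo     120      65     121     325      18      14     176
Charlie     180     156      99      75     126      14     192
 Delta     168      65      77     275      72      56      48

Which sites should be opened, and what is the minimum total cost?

Open Delta only; minimum total cost 1029.

For any fixed open set, each customer zone goes to its cheapest open site; total = fixed + service.
{Delta}: #1→Delta 168, #2→Delta 65, #3→Delta 77, #4→Delta 275, #5→Delta 72, #6→Delta 56, #7→Delta 48. Service 761; fixed 268; total 1029.
{Charlie, Delta}: service 519 + fixed 608 = 1127
{Charlie}: #1→Charlie 180, #2→Charlie 156, #3→Charlie 99, #4→Charlie 75, #5→Charlie 126, #6→Charlie 14, #7→Charlie 192. Service 842; fixed 340; total 1182.
{Alpha, Bravo, Charlie, Delta}: service 417 + fixed 1551 = 1968
No other subset beats 1029.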